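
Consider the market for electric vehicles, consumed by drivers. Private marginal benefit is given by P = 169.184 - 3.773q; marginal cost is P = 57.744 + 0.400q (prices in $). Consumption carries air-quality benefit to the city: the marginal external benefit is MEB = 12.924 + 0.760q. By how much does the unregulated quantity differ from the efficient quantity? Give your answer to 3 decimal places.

9.733 units

Market equilibrium (private): 57.744 + 0.400q = 169.184 - 3.773q → q_m = 26.7050.
Social marginal benefit = demand + MEB = 182.108 - 3.013q.
Set SMB = MC: 182.108 - 3.013q = 57.744 + 0.400q → q* = 36.4383.
Gap = |26.7050 − 36.4383| = 9.7333.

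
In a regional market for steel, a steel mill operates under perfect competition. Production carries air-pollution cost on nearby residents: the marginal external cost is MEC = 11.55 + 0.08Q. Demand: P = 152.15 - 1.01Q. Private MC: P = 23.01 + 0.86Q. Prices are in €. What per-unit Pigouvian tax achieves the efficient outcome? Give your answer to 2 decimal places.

Social marginal cost = private MC + MEC = 34.56 + 0.94Q.
Set SMC = demand: 34.56 + 0.94Q = 152.15 - 1.01Q → Q* = 60.3026.
The Pigouvian tax equals MEC at Q*: 11.55 + 0.08×60.3026 = 16.3742.

tax = €16.37 per unit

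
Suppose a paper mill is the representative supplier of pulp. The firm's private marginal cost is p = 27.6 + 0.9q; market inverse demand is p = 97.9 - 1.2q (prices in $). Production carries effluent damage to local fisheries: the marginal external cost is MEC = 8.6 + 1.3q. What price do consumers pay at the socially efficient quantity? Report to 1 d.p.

Social marginal cost = private MC + MEC = 36.2 + 2.2q.
Set SMC = demand: 36.2 + 2.2q = 97.9 - 1.2q → q* = 18.1471.
Consumer price on the demand curve at q*: 97.9 − 1.2×18.1471 = 76.1235.

P = $76.1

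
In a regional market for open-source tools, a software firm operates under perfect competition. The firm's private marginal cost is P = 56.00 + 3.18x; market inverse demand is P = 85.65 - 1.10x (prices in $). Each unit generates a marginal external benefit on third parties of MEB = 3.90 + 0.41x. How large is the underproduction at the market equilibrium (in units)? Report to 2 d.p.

1.74 units

Market equilibrium (private): 56.00 + 3.18x = 85.65 - 1.10x → x_m = 6.9276.
Social marginal cost = private MC − MEB = 52.10 + 2.77x.
Set SMC = demand: 52.10 + 2.77x = 85.65 - 1.10x → x* = 8.6693.
Gap = |6.9276 − 8.6693| = 1.7417.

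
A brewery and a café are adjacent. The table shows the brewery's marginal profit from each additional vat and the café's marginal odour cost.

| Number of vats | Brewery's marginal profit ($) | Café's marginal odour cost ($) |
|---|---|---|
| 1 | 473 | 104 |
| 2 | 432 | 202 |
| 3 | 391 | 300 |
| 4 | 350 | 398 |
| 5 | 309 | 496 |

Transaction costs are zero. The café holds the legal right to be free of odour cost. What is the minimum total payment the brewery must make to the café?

Efficient level: marginal profit ≥ marginal odour cost through level 3, so k* = 3.
With the café holding the right, the brewery must at least compensate total damage at k*: 104 + 202 + 300 = 606.

$606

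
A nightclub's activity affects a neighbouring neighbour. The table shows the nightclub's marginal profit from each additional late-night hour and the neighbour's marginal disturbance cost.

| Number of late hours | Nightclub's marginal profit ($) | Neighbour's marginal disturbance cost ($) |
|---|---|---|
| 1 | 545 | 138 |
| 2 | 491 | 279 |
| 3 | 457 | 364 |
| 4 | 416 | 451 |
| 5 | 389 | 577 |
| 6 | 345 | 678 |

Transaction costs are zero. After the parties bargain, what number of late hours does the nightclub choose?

Bargaining reaches the level where marginal profit last exceeds marginal disturbance cost.
That holds through level 3 (457 ≥ 364) but not at 4 (416 < 451).

3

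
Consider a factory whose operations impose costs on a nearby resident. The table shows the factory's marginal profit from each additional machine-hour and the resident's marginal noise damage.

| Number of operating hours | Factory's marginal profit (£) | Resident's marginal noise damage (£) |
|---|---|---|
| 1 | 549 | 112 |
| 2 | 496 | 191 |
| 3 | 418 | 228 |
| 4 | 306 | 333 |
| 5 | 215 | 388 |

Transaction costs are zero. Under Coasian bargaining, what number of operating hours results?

Bargaining reaches the level where marginal profit last exceeds marginal noise damage.
That holds through level 3 (418 ≥ 228) but not at 4 (306 < 333).

3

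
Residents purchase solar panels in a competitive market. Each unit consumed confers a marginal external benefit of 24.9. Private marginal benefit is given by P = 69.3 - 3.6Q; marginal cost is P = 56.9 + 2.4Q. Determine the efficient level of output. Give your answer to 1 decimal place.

Q* = 6.2

Social marginal benefit = demand + MEB = 94.2 - 3.6Q.
Set SMB = MC: 94.2 - 3.6Q = 56.9 + 2.4Q → Q* = 6.2167.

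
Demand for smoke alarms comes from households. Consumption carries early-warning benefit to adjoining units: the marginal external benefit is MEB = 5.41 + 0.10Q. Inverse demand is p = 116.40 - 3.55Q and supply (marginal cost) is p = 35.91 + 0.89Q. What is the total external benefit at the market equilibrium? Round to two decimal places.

Market equilibrium (private): 35.91 + 0.89Q = 116.40 - 3.55Q → Q_m = 18.1284.
Total external benefit = ∫₀^{Q_m} (5.41 + 0.10Q) dQ = 5.41×18.1284 + ½×0.10×18.1284² = 114.5066.

114.51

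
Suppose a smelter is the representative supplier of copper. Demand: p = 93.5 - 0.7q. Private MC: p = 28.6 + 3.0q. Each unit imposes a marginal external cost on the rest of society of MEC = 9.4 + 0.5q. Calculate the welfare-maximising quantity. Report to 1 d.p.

q* = 13.2

Social marginal cost = private MC + MEC = 38.0 + 3.5q.
Set SMC = demand: 38.0 + 3.5q = 93.5 - 0.7q → q* = 13.2143.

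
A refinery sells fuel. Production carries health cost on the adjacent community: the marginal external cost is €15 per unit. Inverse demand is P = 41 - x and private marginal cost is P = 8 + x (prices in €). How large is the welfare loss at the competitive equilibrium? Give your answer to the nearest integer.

Market equilibrium (private): 8 + x = 41 - x → x_m = 16.5000.
Social marginal cost = private MC + MEC = 23 + x.
Set SMC = demand: 23 + x = 41 - x → x* = 9.0000.
Height of the DWL triangle at x_m is SMC(x_m) − demand(x_m) = MEC(x_m) = 15.0000.
DWL = ½ × 7.5000 × 15.0000 = 56.2500.

DWL = €56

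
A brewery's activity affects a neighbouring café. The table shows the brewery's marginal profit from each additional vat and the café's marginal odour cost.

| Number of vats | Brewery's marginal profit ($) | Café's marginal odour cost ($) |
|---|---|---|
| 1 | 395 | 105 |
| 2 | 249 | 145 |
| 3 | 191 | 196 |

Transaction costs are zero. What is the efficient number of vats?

2

Bargaining reaches the level where marginal profit last exceeds marginal odour cost.
That holds through level 2 (249 ≥ 145) but not at 3 (191 < 196).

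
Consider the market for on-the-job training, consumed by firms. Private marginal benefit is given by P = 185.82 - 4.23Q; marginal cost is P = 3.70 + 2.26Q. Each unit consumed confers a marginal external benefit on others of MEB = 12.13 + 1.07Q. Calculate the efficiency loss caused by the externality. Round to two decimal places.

Market equilibrium (private): 3.70 + 2.26Q = 185.82 - 4.23Q → Q_m = 28.0616.
Social marginal benefit = demand + MEB = 197.95 - 3.16Q.
Set SMB = MC: 197.95 - 3.16Q = 3.70 + 2.26Q → Q* = 35.8395.
The welfare-loss triangle has base |Q_m − Q*| and height MEB(Q_m) (the vertical gap between SMB and MC is zero at Q* and MEB at Q_m).
DWL = ½ × 7.7779 × 42.1559 = 163.9422.

DWL = 163.94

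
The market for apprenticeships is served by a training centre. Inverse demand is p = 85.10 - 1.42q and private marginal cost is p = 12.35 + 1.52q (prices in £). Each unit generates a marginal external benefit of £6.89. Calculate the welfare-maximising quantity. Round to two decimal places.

q* = 27.09

Social marginal cost = private MC − MEB = 5.46 + 1.52q.
Set SMC = demand: 5.46 + 1.52q = 85.10 - 1.42q → q* = 27.0884.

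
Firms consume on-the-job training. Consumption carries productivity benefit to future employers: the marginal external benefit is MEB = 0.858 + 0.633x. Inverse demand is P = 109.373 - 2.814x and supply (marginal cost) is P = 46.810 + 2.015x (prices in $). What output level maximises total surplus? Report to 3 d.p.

Social marginal benefit = demand + MEB = 110.231 - 2.181x.
Set SMB = MC: 110.231 - 2.181x = 46.810 + 2.015x → x* = 15.1146.

x* = 15.115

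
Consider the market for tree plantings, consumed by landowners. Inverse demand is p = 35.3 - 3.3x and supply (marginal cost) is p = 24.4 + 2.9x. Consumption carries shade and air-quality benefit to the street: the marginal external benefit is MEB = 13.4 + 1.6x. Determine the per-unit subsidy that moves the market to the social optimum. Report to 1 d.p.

subsidy = 21.9 per unit

Social marginal benefit = demand + MEB = 48.7 - 1.7x.
Set SMB = MC: 48.7 - 1.7x = 24.4 + 2.9x → x* = 5.2826.
The Pigouvian subsidy equals MEB at x*: 13.4 + 1.6×5.2826 = 21.8522.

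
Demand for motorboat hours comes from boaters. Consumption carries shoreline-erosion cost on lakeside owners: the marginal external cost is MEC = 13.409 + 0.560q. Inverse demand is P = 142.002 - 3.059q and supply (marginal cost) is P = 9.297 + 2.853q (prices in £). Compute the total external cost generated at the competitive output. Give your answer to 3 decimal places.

Market equilibrium (private): 9.297 + 2.853q = 142.002 - 3.059q → q_m = 22.4467.
Total external cost = ∫₀^{q_m} (13.409 + 0.560q) dq = 13.409×22.4467 + ½×0.560×22.4467² = 442.0670.

£442.067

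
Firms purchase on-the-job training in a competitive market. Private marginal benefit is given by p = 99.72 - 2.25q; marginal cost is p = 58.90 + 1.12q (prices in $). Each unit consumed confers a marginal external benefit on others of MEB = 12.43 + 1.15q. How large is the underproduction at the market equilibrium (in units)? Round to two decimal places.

11.87 units

Market equilibrium (private): 58.90 + 1.12q = 99.72 - 2.25q → q_m = 12.1128.
Social marginal benefit = demand + MEB = 112.15 - 1.10q.
Set SMB = MC: 112.15 - 1.10q = 58.90 + 1.12q → q* = 23.9865.
Gap = |12.1128 − 23.9865| = 11.8737.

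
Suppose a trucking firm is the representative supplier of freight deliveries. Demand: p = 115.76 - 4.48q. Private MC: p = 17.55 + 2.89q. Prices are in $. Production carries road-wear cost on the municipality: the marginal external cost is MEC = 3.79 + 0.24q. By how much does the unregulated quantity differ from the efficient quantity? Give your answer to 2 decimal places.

0.92 units

Market equilibrium (private): 17.55 + 2.89q = 115.76 - 4.48q → q_m = 13.3256.
Social marginal cost = private MC + MEC = 21.34 + 3.13q.
Set SMC = demand: 21.34 + 3.13q = 115.76 - 4.48q → q* = 12.4074.
Gap = |13.3256 − 12.4074| = 0.9182.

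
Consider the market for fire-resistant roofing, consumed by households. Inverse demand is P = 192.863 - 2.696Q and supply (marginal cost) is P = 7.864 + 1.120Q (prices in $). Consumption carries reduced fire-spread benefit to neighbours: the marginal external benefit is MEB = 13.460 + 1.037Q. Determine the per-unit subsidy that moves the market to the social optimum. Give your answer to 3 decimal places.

subsidy = $87.516 per unit

Social marginal benefit = demand + MEB = 206.323 - 1.659Q.
Set SMB = MC: 206.323 - 1.659Q = 7.864 + 1.120Q → Q* = 71.4138.
The Pigouvian subsidy equals MEB at Q*: 13.460 + 1.037×71.4138 = 87.5161.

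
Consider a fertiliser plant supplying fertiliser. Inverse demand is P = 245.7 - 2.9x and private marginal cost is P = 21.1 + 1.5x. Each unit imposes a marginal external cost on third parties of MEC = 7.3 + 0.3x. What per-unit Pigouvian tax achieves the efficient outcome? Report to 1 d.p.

Social marginal cost = private MC + MEC = 28.4 + 1.8x.
Set SMC = demand: 28.4 + 1.8x = 245.7 - 2.9x → x* = 46.2340.
The Pigouvian tax equals MEC at x*: 7.3 + 0.3×46.2340 = 21.1702.

tax = 21.2 per unit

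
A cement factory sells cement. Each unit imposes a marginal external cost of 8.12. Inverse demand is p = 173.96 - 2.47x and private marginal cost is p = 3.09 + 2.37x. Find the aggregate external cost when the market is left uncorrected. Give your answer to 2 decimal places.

286.67

Market equilibrium (private): 3.09 + 2.37x = 173.96 - 2.47x → x_m = 35.3037.
Total external cost = MEC × x_m = 8.12 × 35.3037 = 286.6660.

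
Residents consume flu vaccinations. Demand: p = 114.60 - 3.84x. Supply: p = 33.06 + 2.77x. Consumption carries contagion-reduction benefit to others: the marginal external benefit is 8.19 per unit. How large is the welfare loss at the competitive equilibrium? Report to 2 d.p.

Market equilibrium (private): 33.06 + 2.77x = 114.60 - 3.84x → x_m = 12.3359.
Social marginal benefit = demand + MEB = 122.79 - 3.84x.
Set SMB = MC: 122.79 - 3.84x = 33.06 + 2.77x → x* = 13.5749.
Between x* and x_m the wedge SMB − MC runs linearly from 0 to MEB(x_m), so the loss is a triangle.
DWL = ½ × 1.2390 × 8.1900 = 5.0737.

DWL = 5.07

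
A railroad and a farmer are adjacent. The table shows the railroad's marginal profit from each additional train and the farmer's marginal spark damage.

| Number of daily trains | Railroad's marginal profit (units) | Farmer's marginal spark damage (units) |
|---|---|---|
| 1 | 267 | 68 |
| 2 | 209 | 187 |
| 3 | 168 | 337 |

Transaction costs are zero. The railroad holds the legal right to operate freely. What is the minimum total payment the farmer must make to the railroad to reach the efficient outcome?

168

Left alone the railroad would choose level 3 (marginal profit stays positive).
Efficient level: k* = 2 (marginal profit ≥ marginal spark damage through 2).
The farmer must at least cover the railroad's forgone profit from cutting 3→2: 168 = 168.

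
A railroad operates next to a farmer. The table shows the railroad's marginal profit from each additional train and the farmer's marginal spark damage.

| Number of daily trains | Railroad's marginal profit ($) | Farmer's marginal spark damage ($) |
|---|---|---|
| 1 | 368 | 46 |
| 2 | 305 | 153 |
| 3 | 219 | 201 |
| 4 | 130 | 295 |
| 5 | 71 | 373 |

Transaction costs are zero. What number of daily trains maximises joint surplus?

3

Bargaining reaches the level where marginal profit last exceeds marginal spark damage.
That holds through level 3 (219 ≥ 201) but not at 4 (130 < 295).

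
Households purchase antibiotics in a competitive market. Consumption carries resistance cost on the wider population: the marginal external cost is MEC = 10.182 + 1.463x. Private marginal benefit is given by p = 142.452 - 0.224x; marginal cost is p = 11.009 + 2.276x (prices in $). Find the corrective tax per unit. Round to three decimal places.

Social marginal benefit = demand − MEC = 132.270 - 1.687x.
Set SMB = MC: 132.270 - 1.687x = 11.009 + 2.276x → x* = 30.5983.
The Pigouvian tax equals MEC at x*: 10.182 + 1.463×30.5983 = 54.9473.

tax = $54.947 per unit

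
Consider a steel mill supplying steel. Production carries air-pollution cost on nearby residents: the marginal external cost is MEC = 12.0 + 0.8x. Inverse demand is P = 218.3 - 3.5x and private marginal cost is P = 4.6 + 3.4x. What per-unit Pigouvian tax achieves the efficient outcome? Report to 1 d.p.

Social marginal cost = private MC + MEC = 16.6 + 4.2x.
Set SMC = demand: 16.6 + 4.2x = 218.3 - 3.5x → x* = 26.1948.
The Pigouvian tax equals MEC at x*: 12.0 + 0.8×26.1948 = 32.9558.

tax = 33.0 per unit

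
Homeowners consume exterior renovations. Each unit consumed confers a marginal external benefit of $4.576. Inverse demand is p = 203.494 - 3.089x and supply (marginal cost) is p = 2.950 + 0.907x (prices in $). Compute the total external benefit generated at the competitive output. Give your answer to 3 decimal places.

$229.652

Market equilibrium (private): 2.950 + 0.907x = 203.494 - 3.089x → x_m = 50.1862.
Total external benefit = MEB × x_m = 4.576 × 50.1862 = 229.6521.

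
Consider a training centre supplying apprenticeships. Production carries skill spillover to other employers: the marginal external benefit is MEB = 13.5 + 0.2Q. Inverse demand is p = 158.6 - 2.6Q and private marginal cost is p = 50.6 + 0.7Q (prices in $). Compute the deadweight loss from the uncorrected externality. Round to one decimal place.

Market equilibrium (private): 50.6 + 0.7Q = 158.6 - 2.6Q → Q_m = 32.7273.
Social marginal cost = private MC − MEB = 37.1 + 0.5Q.
Set SMC = demand: 37.1 + 0.5Q = 158.6 - 2.6Q → Q* = 39.1935.
Height of the DWL triangle at Q_m is demand(Q_m) − SMC(Q_m) = MEB(Q_m) = 20.0455.
DWL = ½ × 6.4662 × 20.0455 = 64.8091.

DWL = $64.8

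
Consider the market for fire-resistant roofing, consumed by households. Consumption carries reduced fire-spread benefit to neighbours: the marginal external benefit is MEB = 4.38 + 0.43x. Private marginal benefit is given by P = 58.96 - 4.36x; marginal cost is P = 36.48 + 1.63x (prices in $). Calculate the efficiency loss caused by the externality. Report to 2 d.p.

DWL = $3.23

Market equilibrium (private): 36.48 + 1.63x = 58.96 - 4.36x → x_m = 3.7529.
Social marginal benefit = demand + MEB = 63.34 - 3.93x.
Set SMB = MC: 63.34 - 3.93x = 36.48 + 1.63x → x* = 4.8309.
The loss is the area between SMB and MC from x* to x_m; with linear curves that's a triangle of height MEB(x_m).
DWL = ½ × 1.0780 × 5.9938 = 3.2307.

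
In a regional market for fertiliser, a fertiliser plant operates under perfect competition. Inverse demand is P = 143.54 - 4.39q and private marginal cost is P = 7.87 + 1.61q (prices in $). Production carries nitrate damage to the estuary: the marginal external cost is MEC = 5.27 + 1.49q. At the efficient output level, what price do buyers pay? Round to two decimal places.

P = $67.11

Social marginal cost = private MC + MEC = 13.14 + 3.10q.
Set SMC = demand: 13.14 + 3.10q = 143.54 - 4.39q → q* = 17.4099.
Consumer price on the demand curve at q*: 143.54 − 4.39×17.4099 = 67.1105.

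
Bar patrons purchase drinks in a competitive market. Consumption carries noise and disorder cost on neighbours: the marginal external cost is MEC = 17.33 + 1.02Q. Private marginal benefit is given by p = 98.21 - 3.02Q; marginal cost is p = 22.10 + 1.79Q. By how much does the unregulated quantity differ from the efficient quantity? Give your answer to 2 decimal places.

5.74 units

Market equilibrium (private): 22.10 + 1.79Q = 98.21 - 3.02Q → Q_m = 15.8233.
Social marginal benefit = demand − MEC = 80.88 - 4.04Q.
Set SMB = MC: 80.88 - 4.04Q = 22.10 + 1.79Q → Q* = 10.0823.
Gap = |15.8233 − 10.0823| = 5.7410.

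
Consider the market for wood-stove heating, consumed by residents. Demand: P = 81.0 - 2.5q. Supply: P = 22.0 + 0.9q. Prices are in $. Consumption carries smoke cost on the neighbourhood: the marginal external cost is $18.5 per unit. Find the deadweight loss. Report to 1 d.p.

Market equilibrium (private): 22.0 + 0.9q = 81.0 - 2.5q → q_m = 17.3529.
Social marginal benefit = demand − MEC = 62.5 - 2.5q.
Set SMB = MC: 62.5 - 2.5q = 22.0 + 0.9q → q* = 11.9118.
The loss is the area between SMB and MC from q* to q_m; with linear curves that's a triangle of height MEC(q_m).
DWL = ½ × 5.4411 × 18.5000 = 50.3302.

DWL = $50.3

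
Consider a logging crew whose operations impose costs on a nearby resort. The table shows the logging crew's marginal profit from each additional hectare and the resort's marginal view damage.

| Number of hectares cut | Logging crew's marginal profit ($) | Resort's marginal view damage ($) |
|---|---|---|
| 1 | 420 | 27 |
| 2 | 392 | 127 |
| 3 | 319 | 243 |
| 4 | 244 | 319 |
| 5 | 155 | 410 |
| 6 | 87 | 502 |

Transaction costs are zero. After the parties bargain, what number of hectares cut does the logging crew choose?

3

Bargaining reaches the level where marginal profit last exceeds marginal view damage.
That holds through level 3 (319 ≥ 243) but not at 4 (244 < 319).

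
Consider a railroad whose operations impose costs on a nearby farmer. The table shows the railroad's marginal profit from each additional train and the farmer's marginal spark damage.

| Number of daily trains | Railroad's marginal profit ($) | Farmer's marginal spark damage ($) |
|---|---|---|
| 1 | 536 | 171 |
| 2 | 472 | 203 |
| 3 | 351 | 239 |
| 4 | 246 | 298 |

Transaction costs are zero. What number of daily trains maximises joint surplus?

Bargaining reaches the level where marginal profit last exceeds marginal spark damage.
That holds through level 3 (351 ≥ 239) but not at 4 (246 < 298).

3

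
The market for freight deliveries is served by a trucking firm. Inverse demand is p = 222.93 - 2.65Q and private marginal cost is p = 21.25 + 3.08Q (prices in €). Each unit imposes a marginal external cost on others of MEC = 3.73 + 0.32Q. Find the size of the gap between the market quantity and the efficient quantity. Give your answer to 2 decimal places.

2.48 units

Market equilibrium (private): 21.25 + 3.08Q = 222.93 - 2.65Q → Q_m = 35.1972.
Social marginal cost = private MC + MEC = 24.98 + 3.40Q.
Set SMC = demand: 24.98 + 3.40Q = 222.93 - 2.65Q → Q* = 32.7190.
Gap = |35.1972 − 32.7190| = 2.4782.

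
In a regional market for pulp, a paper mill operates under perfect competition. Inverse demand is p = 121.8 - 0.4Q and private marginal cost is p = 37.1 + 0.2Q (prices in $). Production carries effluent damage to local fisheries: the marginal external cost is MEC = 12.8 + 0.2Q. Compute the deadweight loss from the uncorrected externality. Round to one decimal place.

Market equilibrium (private): 37.1 + 0.2Q = 121.8 - 0.4Q → Q_m = 141.1667.
Social marginal cost = private MC + MEC = 49.9 + 0.4Q.
Set SMC = demand: 49.9 + 0.4Q = 121.8 - 0.4Q → Q* = 89.8750.
Height of the DWL triangle at Q_m is SMC(Q_m) − demand(Q_m) = MEC(Q_m) = 41.0333.
DWL = ½ × 51.2917 × 41.0333 = 1052.3339.

DWL = $1052.3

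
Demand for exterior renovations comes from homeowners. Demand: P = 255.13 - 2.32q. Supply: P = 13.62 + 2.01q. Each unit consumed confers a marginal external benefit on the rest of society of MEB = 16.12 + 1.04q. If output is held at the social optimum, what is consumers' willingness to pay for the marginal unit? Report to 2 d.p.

Social marginal benefit = demand + MEB = 271.25 - 1.28q.
Set SMB = MC: 271.25 - 1.28q = 13.62 + 2.01q → q* = 78.3070.
Consumer price on the demand curve at q*: 255.13 − 2.32×78.3070 = 73.4578.

P = 73.46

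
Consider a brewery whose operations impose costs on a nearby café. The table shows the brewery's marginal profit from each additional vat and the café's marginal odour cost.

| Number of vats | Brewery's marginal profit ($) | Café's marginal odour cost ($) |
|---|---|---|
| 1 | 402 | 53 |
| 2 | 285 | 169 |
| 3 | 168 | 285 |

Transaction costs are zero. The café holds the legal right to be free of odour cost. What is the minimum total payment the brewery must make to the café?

Efficient level: marginal profit ≥ marginal odour cost through level 2, so k* = 2.
With the café holding the right, the brewery must at least compensate total damage at k*: 53 + 169 = 222.

$222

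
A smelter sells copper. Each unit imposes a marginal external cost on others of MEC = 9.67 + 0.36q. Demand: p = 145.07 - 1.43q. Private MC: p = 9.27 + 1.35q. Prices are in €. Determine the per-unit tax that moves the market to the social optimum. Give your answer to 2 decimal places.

tax = €24.13 per unit

Social marginal cost = private MC + MEC = 18.94 + 1.71q.
Set SMC = demand: 18.94 + 1.71q = 145.07 - 1.43q → q* = 40.1688.
The Pigouvian tax equals MEC at q*: 9.67 + 0.36×40.1688 = 24.1308.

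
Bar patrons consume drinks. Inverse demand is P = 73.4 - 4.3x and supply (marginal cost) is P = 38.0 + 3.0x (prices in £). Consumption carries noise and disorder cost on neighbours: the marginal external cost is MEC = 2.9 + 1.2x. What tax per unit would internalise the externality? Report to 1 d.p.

tax = £7.5 per unit

Social marginal benefit = demand − MEC = 70.5 - 5.5x.
Set SMB = MC: 70.5 - 5.5x = 38.0 + 3.0x → x* = 3.8235.
The Pigouvian tax equals MEC at x*: 2.9 + 1.2×3.8235 = 7.4882.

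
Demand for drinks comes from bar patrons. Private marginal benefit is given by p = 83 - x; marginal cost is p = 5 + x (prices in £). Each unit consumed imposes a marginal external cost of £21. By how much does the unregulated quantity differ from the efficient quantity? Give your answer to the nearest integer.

11 units

Market equilibrium (private): 5 + x = 83 - x → x_m = 39.0000.
Social marginal benefit = demand − MEC = 62 - x.
Set SMB = MC: 62 - x = 5 + x → x* = 28.5000.
Gap = |39.0000 − 28.5000| = 10.5000.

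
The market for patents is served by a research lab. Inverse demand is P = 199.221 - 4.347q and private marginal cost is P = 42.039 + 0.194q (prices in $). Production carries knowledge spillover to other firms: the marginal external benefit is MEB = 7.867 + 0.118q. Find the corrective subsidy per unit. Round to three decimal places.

Social marginal cost = private MC − MEB = 34.172 + 0.076q.
Set SMC = demand: 34.172 + 0.076q = 199.221 - 4.347q → q* = 37.3161.
The Pigouvian subsidy equals MEB at q*: 7.867 + 0.118×37.3161 = 12.2703.

subsidy = $12.270 per unit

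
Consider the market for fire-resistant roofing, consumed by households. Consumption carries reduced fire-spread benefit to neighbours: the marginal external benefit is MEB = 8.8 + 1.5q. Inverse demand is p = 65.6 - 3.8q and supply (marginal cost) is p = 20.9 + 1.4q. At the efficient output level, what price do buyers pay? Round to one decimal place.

Social marginal benefit = demand + MEB = 74.4 - 2.3q.
Set SMB = MC: 74.4 - 2.3q = 20.9 + 1.4q → q* = 14.4595.
Consumer price on the demand curve at q*: 65.6 − 3.8×14.4595 = 10.6539.

P = 10.7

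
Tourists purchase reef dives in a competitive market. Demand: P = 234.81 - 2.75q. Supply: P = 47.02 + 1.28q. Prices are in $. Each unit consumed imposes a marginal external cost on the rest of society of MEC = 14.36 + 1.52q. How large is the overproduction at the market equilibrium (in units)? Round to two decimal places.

15.35 units

Market equilibrium (private): 47.02 + 1.28q = 234.81 - 2.75q → q_m = 46.5980.
Social marginal benefit = demand − MEC = 220.45 - 4.27q.
Set SMB = MC: 220.45 - 4.27q = 47.02 + 1.28q → q* = 31.2486.
Gap = |46.5980 − 31.2486| = 15.3494.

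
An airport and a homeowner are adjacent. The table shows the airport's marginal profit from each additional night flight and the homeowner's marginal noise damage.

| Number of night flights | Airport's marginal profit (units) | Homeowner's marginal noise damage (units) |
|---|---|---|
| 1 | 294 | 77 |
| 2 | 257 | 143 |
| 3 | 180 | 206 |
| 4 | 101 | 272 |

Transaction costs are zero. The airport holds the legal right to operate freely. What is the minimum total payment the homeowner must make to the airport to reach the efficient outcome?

281

Left alone the airport would choose level 4 (marginal profit stays positive).
Efficient level: k* = 2 (marginal profit ≥ marginal noise damage through 2).
The homeowner must at least cover the airport's forgone profit from cutting 4→2: 180 + 101 = 281.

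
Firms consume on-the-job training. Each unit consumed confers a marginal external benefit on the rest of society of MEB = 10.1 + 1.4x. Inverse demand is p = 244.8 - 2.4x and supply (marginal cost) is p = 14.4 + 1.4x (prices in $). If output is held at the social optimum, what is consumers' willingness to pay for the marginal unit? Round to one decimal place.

P = $4.3

Social marginal benefit = demand + MEB = 254.9 - x.
Set SMB = MC: 254.9 - x = 14.4 + 1.4x → x* = 100.2083.
Consumer price on the demand curve at x*: 244.8 − 2.4×100.2083 = 4.3001.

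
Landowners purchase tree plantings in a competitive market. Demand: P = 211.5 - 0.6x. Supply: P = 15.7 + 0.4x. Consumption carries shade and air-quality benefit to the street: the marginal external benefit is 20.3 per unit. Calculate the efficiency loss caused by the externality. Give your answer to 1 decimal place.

Market equilibrium (private): 15.7 + 0.4x = 211.5 - 0.6x → x_m = 195.8000.
Social marginal benefit = demand + MEB = 231.8 - 0.6x.
Set SMB = MC: 231.8 - 0.6x = 15.7 + 0.4x → x* = 216.1000.
The loss is the area between SMB and MC from x* to x_m; with linear curves that's a triangle of height MEB(x_m).
DWL = ½ × 20.3000 × 20.3000 = 206.0450.

DWL = 206.0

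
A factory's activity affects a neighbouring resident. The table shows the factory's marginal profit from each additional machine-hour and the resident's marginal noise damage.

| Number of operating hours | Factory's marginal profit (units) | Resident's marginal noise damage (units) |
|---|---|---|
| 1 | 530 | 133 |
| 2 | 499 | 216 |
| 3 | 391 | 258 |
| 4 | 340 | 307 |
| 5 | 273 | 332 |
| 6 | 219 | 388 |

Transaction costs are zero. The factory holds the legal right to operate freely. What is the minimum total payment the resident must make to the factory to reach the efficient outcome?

492

Left alone the factory would choose level 6 (marginal profit stays positive).
Efficient level: k* = 4 (marginal profit ≥ marginal noise damage through 4).
The resident must at least cover the factory's forgone profit from cutting 6→4: 273 + 219 = 492.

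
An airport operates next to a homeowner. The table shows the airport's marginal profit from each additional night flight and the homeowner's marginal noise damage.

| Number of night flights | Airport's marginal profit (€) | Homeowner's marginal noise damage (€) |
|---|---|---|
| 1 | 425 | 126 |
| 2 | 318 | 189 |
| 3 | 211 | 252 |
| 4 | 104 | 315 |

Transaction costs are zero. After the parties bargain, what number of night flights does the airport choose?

2

Bargaining reaches the level where marginal profit last exceeds marginal noise damage.
That holds through level 2 (318 ≥ 189) but not at 3 (211 < 252).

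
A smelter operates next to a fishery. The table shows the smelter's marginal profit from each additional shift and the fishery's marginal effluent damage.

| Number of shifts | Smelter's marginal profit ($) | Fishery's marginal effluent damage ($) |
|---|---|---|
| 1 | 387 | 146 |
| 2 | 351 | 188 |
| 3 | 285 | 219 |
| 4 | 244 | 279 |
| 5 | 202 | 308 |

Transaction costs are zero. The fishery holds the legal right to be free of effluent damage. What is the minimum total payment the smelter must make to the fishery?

$553

Efficient level: marginal profit ≥ marginal effluent damage through level 3, so k* = 3.
With the fishery holding the right, the smelter must at least compensate total damage at k*: 146 + 188 + 219 = 553.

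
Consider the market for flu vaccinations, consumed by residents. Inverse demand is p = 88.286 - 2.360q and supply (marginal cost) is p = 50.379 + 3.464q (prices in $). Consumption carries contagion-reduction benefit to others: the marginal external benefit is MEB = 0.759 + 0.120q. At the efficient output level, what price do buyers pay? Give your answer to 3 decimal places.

Social marginal benefit = demand + MEB = 89.045 - 2.240q.
Set SMB = MC: 89.045 - 2.240q = 50.379 + 3.464q → q* = 6.7788.
Consumer price on the demand curve at q*: 88.286 − 2.360×6.7788 = 72.2880.

P = $72.288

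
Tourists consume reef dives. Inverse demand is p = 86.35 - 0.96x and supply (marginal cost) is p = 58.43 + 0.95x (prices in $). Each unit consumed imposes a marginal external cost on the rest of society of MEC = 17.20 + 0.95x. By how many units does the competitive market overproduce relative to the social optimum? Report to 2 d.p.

10.87 units

Market equilibrium (private): 58.43 + 0.95x = 86.35 - 0.96x → x_m = 14.6178.
Social marginal benefit = demand − MEC = 69.15 - 1.91x.
Set SMB = MC: 69.15 - 1.91x = 58.43 + 0.95x → x* = 3.7483.
Gap = |14.6178 − 3.7483| = 10.8695.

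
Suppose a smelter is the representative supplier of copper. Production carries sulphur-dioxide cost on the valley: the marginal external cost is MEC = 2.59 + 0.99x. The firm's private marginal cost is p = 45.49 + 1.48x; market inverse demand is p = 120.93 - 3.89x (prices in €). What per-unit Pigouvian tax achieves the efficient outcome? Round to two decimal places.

Social marginal cost = private MC + MEC = 48.08 + 2.47x.
Set SMC = demand: 48.08 + 2.47x = 120.93 - 3.89x → x* = 11.4544.
The Pigouvian tax equals MEC at x*: 2.59 + 0.99×11.4544 = 13.9299.

tax = €13.93 per unit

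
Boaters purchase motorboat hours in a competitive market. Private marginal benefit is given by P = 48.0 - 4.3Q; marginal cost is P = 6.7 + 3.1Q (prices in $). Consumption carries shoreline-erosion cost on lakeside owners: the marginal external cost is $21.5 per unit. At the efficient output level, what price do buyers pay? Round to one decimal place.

P = $36.5

Social marginal benefit = demand − MEC = 26.5 - 4.3Q.
Set SMB = MC: 26.5 - 4.3Q = 6.7 + 3.1Q → Q* = 2.6757.
Consumer price on the demand curve at Q*: 48.0 − 4.3×2.6757 = 36.4945.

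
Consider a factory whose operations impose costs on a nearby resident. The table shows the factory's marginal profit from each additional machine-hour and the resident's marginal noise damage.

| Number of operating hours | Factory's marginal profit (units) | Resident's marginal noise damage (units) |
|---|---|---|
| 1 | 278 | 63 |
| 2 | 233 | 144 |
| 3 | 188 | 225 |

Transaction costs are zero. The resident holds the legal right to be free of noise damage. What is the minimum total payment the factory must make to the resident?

207

Efficient level: marginal profit ≥ marginal noise damage through level 2, so k* = 2.
With the resident holding the right, the factory must at least compensate total damage at k*: 63 + 144 = 207.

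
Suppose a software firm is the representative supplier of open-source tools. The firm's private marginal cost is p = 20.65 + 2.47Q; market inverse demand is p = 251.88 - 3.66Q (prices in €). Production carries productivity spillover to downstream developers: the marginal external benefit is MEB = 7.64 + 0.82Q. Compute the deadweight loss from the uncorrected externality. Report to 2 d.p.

Market equilibrium (private): 20.65 + 2.47Q = 251.88 - 3.66Q → Q_m = 37.7210.
Social marginal cost = private MC − MEB = 13.01 + 1.65Q.
Set SMC = demand: 13.01 + 1.65Q = 251.88 - 3.66Q → Q* = 44.9849.
The welfare-loss triangle has base |Q_m − Q*| and height MEB(Q_m) (the vertical gap between SMC and demand is zero at Q* and MEB at Q_m).
DWL = ½ × 7.2639 × 38.5713 = 140.0890.

DWL = €140.09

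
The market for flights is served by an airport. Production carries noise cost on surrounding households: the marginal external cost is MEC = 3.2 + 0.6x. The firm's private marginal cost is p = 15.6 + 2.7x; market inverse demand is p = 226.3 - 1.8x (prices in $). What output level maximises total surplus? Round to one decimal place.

x* = 40.7

Social marginal cost = private MC + MEC = 18.8 + 3.3x.
Set SMC = demand: 18.8 + 3.3x = 226.3 - 1.8x → x* = 40.6863.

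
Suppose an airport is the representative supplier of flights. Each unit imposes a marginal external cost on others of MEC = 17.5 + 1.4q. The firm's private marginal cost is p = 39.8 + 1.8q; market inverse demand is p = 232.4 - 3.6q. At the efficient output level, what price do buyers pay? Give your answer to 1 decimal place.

P = 139.7

Social marginal cost = private MC + MEC = 57.3 + 3.2q.
Set SMC = demand: 57.3 + 3.2q = 232.4 - 3.6q → q* = 25.7500.
Consumer price on the demand curve at q*: 232.4 − 3.6×25.7500 = 139.7000.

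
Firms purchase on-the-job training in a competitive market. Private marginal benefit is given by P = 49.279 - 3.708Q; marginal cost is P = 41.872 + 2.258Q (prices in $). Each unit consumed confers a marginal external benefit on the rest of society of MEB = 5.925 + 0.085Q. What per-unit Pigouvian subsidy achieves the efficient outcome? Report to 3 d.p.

subsidy = $6.118 per unit

Social marginal benefit = demand + MEB = 55.204 - 3.623Q.
Set SMB = MC: 55.204 - 3.623Q = 41.872 + 2.258Q → Q* = 2.2670.
The Pigouvian subsidy equals MEB at Q*: 5.925 + 0.085×2.2670 = 6.1177.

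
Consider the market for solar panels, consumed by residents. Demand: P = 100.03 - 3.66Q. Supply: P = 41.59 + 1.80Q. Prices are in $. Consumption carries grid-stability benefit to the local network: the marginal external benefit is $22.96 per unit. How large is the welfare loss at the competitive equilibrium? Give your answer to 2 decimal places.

DWL = $48.27

Market equilibrium (private): 41.59 + 1.80Q = 100.03 - 3.66Q → Q_m = 10.7033.
Social marginal benefit = demand + MEB = 122.99 - 3.66Q.
Set SMB = MC: 122.99 - 3.66Q = 41.59 + 1.80Q → Q* = 14.9084.
The loss is the area between SMB and MC from Q* to Q_m; with linear curves that's a triangle of height MEB(Q_m).
DWL = ½ × 4.2051 × 22.9600 = 48.2745.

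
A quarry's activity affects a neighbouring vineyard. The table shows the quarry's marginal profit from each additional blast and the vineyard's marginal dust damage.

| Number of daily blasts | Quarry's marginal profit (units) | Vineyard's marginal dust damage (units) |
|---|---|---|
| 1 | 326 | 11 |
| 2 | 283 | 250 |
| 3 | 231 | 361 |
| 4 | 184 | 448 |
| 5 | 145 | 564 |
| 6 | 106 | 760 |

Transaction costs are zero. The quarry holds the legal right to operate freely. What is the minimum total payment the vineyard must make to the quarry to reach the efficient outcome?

666

Left alone the quarry would choose level 6 (marginal profit stays positive).
Efficient level: k* = 2 (marginal profit ≥ marginal dust damage through 2).
The vineyard must at least cover the quarry's forgone profit from cutting 6→2: 231 + 184 + 145 + 106 = 666.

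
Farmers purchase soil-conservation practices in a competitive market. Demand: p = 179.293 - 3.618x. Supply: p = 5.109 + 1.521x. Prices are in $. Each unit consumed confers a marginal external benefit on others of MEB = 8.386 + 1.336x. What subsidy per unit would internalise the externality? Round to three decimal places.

Social marginal benefit = demand + MEB = 187.679 - 2.282x.
Set SMB = MC: 187.679 - 2.282x = 5.109 + 1.521x → x* = 48.0068.
The Pigouvian subsidy equals MEB at x*: 8.386 + 1.336×48.0068 = 72.5231.

subsidy = $72.523 per unit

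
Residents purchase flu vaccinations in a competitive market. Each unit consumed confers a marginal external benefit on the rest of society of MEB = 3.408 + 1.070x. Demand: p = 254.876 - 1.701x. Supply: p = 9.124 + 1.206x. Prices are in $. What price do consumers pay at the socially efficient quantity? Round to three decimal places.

P = $24.162

Social marginal benefit = demand + MEB = 258.284 - 0.631x.
Set SMB = MC: 258.284 - 0.631x = 9.124 + 1.206x → x* = 135.6342.
Consumer price on the demand curve at x*: 254.876 − 1.701×135.6342 = 24.1622.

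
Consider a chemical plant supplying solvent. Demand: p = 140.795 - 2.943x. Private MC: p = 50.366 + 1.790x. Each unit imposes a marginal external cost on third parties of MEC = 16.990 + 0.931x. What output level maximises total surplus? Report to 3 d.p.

x* = 12.966

Social marginal cost = private MC + MEC = 67.356 + 2.721x.
Set SMC = demand: 67.356 + 2.721x = 140.795 - 2.943x → x* = 12.9659.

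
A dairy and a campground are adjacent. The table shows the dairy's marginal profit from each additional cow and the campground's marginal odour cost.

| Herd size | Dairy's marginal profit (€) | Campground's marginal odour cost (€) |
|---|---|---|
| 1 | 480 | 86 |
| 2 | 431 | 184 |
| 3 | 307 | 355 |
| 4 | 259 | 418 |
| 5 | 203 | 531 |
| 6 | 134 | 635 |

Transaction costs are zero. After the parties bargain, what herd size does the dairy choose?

2

Bargaining reaches the level where marginal profit last exceeds marginal odour cost.
That holds through level 2 (431 ≥ 184) but not at 3 (307 < 355).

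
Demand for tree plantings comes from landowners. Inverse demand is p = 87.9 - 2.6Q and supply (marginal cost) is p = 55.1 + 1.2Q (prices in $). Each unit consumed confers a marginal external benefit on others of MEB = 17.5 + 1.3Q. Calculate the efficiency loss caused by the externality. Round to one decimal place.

Market equilibrium (private): 55.1 + 1.2Q = 87.9 - 2.6Q → Q_m = 8.6316.
Social marginal benefit = demand + MEB = 105.4 - 1.3Q.
Set SMB = MC: 105.4 - 1.3Q = 55.1 + 1.2Q → Q* = 20.1200.
Between Q* and Q_m the wedge SMB − MC runs linearly from 0 to MEB(Q_m), so the loss is a triangle.
DWL = ½ × 11.4884 × 28.7211 = 164.9797.

DWL = $165.0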